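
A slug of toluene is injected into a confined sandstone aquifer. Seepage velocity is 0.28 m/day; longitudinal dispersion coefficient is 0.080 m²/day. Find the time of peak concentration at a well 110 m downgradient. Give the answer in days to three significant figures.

392 days

For the 1D instantaneous-source solution, setting ∂C/∂t = 0 at fixed x gives v²t² + 2Dt − x² = 0, so t = (√(D² + v²x²) − D)/v².
√(D² + v²x²) = √(0.080² + 0.28² × 110²) = 30.80; v² = 0.0784.
t = (30.80 − 0.080)/0.0784 = 392 days (vs. the pure-advection estimate x/v = 393 d).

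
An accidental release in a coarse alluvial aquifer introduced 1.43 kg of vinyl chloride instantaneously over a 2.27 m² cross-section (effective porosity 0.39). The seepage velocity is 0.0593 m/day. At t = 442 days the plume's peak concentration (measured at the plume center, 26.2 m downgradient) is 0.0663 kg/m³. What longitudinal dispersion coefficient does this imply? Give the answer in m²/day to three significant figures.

0.107 m²/day

At the plume center C_max = M/(n_e·A·√(4πDt)), so D = M²/(4πt·(n_e·A·C_max)²).
n_e·A·C_max = 0.39 × 2.27 × 0.0663 = 0.05870 kg/m.
D = 1.43²/(4π × 442 × 0.05870²) = 0.107 m²/day.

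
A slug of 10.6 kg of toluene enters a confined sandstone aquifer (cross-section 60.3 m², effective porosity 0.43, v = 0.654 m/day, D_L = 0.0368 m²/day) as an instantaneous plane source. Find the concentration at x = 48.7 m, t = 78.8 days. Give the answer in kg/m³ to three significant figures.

For an instantaneous plane source, C(x,t) = M/(n_e·A·√(4πDt)) · exp(−(x−vt)²/(4Dt)), with n_e·A the pore (flow) area.
Plume center vt = 0.654 × 78.8 = 51.5352 m, so the well at 48.7 m is 2.8352 m upgradient of the peak.
√(4πDt) = 6.037 m, giving peak height M/(n_e·A·√(4πDt)) = 10.6/(0.43 × 60.3 × 6.037) = 0.06772 kg/m³.
(x−vt)²/(4Dt) = (-2.8352)²/(4 × 0.0368 × 78.8) = 0.6930; exp(−0.6930) = 0.5001.
C = 0.06772 × 0.5001 = 0.0339 kg/m³.

0.0339 kg/m³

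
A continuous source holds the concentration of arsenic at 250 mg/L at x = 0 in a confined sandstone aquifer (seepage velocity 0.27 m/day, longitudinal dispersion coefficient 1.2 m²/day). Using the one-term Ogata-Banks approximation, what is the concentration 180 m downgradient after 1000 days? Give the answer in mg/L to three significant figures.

For a continuous step input, C/C₀ ≈ ½·erfc((x−vt)/(2√(Dt))).
vt = 0.27 × 1000 = 270 m and 2√(Dt) = 2√(1.2 × 1000) = 69.28 m.
Argument (x−vt)/(2√(Dt)) = (180 − 270)/69.28 = -1.299; ½·erfc(-1.299) = 0.9669.
C = 250 × 0.9669 = 242 mg/L.

242 mg/L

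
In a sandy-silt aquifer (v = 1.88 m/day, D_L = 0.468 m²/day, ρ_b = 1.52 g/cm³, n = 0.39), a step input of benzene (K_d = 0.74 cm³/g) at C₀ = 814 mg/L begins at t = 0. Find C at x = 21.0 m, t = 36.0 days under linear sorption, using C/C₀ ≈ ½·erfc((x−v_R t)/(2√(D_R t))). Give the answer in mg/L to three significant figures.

Retardation factor R = 1 + ρ_b·K_d/n = 1 + 1.52 × 0.74/0.39 = 3.884.
Sorption retards both mechanisms: v_R = v/R = 0.4840 m/day, D_R = D/R = 0.1205 m²/day.
v_R·t = 0.4840 × 36.0 = 17.424 m; 2√(D_R t) = 4.166 m; argument = (21.0 − 17.424)/4.166 = 0.8584.
C = C₀ × ½·erfc(0.8584) = 814 × 0.1124 = 91.5 mg/L.

91.5 mg/L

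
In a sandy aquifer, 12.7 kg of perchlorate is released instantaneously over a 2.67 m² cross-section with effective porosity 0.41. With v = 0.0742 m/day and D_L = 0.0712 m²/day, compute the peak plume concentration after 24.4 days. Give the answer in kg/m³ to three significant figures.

The peak of an instantaneous 1D plume sits at x = vt; there the Gaussian factor is 1 and C_max = M/(n_e·A·√(4πDt)), where n_e·A is the pore area the mass is dissolved in.
√(4πDt) = √(4π × 0.0712 × 24.4) = 4.672 m, so C_max = 12.7/(0.41 × 2.67 × 4.672) = 2.48 kg/m³.

2.48 kg/m³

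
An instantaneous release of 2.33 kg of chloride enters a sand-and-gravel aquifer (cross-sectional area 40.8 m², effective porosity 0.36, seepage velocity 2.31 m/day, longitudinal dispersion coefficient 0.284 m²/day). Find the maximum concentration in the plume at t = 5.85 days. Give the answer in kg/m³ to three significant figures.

0.0347 kg/m³

The peak of an instantaneous 1D plume sits at x = vt; there the Gaussian factor is 1 and C_max = M/(n_e·A·√(4πDt)), where n_e·A is the pore area the mass is dissolved in.
√(4πDt) = √(4π × 0.284 × 5.85) = 4.569 m, so C_max = 2.33/(0.36 × 40.8 × 4.569) = 0.0347 kg/m³.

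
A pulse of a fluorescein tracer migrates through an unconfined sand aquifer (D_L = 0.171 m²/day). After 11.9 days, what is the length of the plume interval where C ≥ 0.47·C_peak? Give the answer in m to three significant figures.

4.96 m

The plume is Gaussian with σ = √(2Dt) = √(2 × 0.171 × 11.9) = 2.017 m.
C/C_peak = exp(−Δx²/(2σ²)) = 0.47 ⇒ Δx = σ·√(−2 ln 0.47) = 2.017 × 1.229 = 2.479 m.
Width = 2Δx = 4.96 m.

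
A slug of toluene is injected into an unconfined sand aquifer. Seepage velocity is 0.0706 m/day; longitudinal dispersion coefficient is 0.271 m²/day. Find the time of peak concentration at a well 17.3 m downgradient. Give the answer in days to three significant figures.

197 days

For the 1D instantaneous-source solution, setting ∂C/∂t = 0 at fixed x gives v²t² + 2Dt − x² = 0, so t = (√(D² + v²x²) − D)/v².
√(D² + v²x²) = √(0.271² + 0.0706² × 17.3²) = 1.251; v² = 0.00498436.
t = (1.251 − 0.271)/0.00498436 = 197 days (vs. the pure-advection estimate x/v = 245 d).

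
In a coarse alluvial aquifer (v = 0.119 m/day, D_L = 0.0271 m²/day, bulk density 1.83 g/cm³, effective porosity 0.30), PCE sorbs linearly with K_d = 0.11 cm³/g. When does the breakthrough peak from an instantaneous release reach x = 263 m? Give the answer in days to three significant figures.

3690 days

Retardation factor R = 1 + ρ_b·K_d/n = 1 + 1.83 × 0.11/0.30 = 1.671.
Sorption retards both mechanisms: v_R = v/R = 0.07121 m/day, D_R = D/R = 0.01622 m²/day.
Peak time from v_R²t² + 2D_R t − x² = 0: t = (√(D_R² + v_R²x²) − D_R)/v_R².
√(D_R² + v_R²x²) = √(0.01622² + 0.07121² × 263²) = 18.73; v_R² = 0.005071.
t = (18.73 − 0.01622)/0.005071 = 3690 days.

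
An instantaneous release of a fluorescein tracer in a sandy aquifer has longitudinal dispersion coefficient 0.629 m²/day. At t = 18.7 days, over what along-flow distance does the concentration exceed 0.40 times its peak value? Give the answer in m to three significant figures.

The plume is Gaussian with σ = √(2Dt) = √(2 × 0.629 × 18.7) = 4.850 m.
C/C_peak = exp(−Δx²/(2σ²)) = 0.40 ⇒ Δx = σ·√(−2 ln 0.40) = 4.850 × 1.354 = 6.567 m.
Width = 2Δx = 13.1 m.

13.1 m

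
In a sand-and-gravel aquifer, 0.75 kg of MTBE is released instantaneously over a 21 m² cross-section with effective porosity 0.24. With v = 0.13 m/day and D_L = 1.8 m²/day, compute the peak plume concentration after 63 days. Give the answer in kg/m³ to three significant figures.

0.00394 kg/m³

The peak of an instantaneous 1D plume sits at x = vt; there the Gaussian factor is 1 and C_max = M/(n_e·A·√(4πDt)), where n_e·A is the pore area the mass is dissolved in.
√(4πDt) = √(4π × 1.8 × 63) = 37.75 m, so C_max = 0.75/(0.24 × 21 × 37.75) = 0.00394 kg/m³.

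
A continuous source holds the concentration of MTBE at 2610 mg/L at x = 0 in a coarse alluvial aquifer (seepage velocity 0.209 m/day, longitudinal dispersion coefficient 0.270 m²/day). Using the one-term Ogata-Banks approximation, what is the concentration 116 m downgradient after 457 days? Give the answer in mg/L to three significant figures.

For a continuous step input, C/C₀ ≈ ½·erfc((x−vt)/(2√(Dt))).
vt = 0.209 × 457 = 95.513 m and 2√(Dt) = 2√(0.270 × 457) = 22.22 m.
Argument (x−vt)/(2√(Dt)) = (116 − 95.513)/22.22 = 0.9220; ½·erfc(0.9220) = 0.09613.
C = 2610 × 0.09613 = 251 mg/L.

251 mg/L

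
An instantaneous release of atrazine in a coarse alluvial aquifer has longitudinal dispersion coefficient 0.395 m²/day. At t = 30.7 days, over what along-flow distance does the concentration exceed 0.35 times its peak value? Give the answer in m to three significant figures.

14.3 m

The plume is Gaussian with σ = √(2Dt) = √(2 × 0.395 × 30.7) = 4.925 m.
C/C_peak = exp(−Δx²/(2σ²)) = 0.35 ⇒ Δx = σ·√(−2 ln 0.35) = 4.925 × 1.449 = 7.136 m.
Width = 2Δx = 14.3 m.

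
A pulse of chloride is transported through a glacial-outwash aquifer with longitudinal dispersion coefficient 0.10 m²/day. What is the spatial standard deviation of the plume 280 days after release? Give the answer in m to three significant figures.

7.48 m

Dispersive spreading gives a Gaussian with σ² = 2Dt; advection only shifts the center.
σ = √(2 × 0.10 × 280) = 7.48 m.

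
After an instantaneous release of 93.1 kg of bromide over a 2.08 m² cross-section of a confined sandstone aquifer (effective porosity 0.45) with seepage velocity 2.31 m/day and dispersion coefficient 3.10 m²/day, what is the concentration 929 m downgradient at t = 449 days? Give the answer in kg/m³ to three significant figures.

0.0919 kg/m³

For an instantaneous plane source, C(x,t) = M/(n_e·A·√(4πDt)) · exp(−(x−vt)²/(4Dt)), with n_e·A the pore (flow) area.
Plume center vt = 2.31 × 449 = 1037.19 m, so the well at 929 m is 108.19 m upgradient of the peak.
√(4πDt) = 132.3 m, giving peak height M/(n_e·A·√(4πDt)) = 93.1/(0.45 × 2.08 × 132.3) = 0.7518 kg/m³.
(x−vt)²/(4Dt) = (-108.19)²/(4 × 3.10 × 449) = 2.102; exp(−2.102) = 0.1222.
C = 0.7518 × 0.1222 = 0.0919 kg/m³.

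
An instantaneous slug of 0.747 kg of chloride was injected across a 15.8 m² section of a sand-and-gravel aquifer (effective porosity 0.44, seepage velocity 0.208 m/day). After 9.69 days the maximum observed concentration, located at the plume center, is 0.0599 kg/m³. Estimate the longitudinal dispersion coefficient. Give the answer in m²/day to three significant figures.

At the plume center C_max = M/(n_e·A·√(4πDt)), so D = M²/(4πt·(n_e·A·C_max)²).
n_e·A·C_max = 0.44 × 15.8 × 0.0599 = 0.4164 kg/m.
D = 0.747²/(4π × 9.69 × 0.4164²) = 0.0264 m²/day.

0.0264 m²/day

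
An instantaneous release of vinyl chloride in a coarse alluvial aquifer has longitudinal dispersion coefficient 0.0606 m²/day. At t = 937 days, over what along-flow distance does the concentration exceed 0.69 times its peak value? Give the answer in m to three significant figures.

18.4 m

The plume is Gaussian with σ = √(2Dt) = √(2 × 0.0606 × 937) = 10.66 m.
C/C_peak = exp(−Δx²/(2σ²)) = 0.69 ⇒ Δx = σ·√(−2 ln 0.69) = 10.66 × 0.8615 = 9.184 m.
Width = 2Δx = 18.4 m.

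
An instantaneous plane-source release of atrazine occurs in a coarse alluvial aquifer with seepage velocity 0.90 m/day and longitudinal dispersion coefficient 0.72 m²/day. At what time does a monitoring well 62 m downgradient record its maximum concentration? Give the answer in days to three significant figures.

For the 1D instantaneous-source solution, setting ∂C/∂t = 0 at fixed x gives v²t² + 2Dt − x² = 0, so t = (√(D² + v²x²) − D)/v².
√(D² + v²x²) = √(0.72² + 0.90² × 62²) = 55.80; v² = 0.81.
t = (55.80 − 0.72)/0.81 = 68.0 days (vs. the pure-advection estimate x/v = 68.9 d).

68.0 days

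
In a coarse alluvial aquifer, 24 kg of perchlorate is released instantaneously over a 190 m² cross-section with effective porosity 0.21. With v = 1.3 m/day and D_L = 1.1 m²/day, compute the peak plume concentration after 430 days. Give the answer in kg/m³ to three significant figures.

0.00780 kg/m³

The peak of an instantaneous 1D plume sits at x = vt; there the Gaussian factor is 1 and C_max = M/(n_e·A·√(4πDt)), where n_e·A is the pore area the mass is dissolved in.
√(4πDt) = √(4π × 1.1 × 430) = 77.10 m, so C_max = 24/(0.21 × 190 × 77.10) = 0.00780 kg/m³.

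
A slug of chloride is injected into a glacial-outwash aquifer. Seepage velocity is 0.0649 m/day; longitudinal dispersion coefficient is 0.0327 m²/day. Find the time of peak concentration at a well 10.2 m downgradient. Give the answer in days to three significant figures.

150 days

For the 1D instantaneous-source solution, setting ∂C/∂t = 0 at fixed x gives v²t² + 2Dt − x² = 0, so t = (√(D² + v²x²) − D)/v².
√(D² + v²x²) = √(0.0327² + 0.0649² × 10.2²) = 0.6628; v² = 0.00421201.
t = (0.6628 − 0.0327)/0.00421201 = 150 days (vs. the pure-advection estimate x/v = 157 d).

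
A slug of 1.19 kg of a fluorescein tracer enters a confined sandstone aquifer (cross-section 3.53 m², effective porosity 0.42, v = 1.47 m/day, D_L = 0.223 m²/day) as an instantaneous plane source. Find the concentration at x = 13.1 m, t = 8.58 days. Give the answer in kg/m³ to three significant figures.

For an instantaneous plane source, C(x,t) = M/(n_e·A·√(4πDt)) · exp(−(x−vt)²/(4Dt)), with n_e·A the pore (flow) area.
Plume center vt = 1.47 × 8.58 = 12.6126 m, so the well at 13.1 m is 0.4874 m downgradient of the peak.
√(4πDt) = 4.903 m, giving peak height M/(n_e·A·√(4πDt)) = 1.19/(0.42 × 3.53 × 4.903) = 0.1637 kg/m³.
(x−vt)²/(4Dt) = (0.4874)²/(4 × 0.223 × 8.58) = 0.03104; exp(−0.03104) = 0.9694.
C = 0.1637 × 0.9694 = 0.159 kg/m³.

0.159 kg/m³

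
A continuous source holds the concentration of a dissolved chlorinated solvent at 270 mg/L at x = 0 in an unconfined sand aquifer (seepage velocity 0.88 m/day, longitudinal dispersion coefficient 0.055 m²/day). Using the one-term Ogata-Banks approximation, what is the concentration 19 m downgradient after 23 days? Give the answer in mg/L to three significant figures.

211 mg/L

For a continuous step input, C/C₀ ≈ ½·erfc((x−vt)/(2√(Dt))).
vt = 0.88 × 23 = 20.24 m and 2√(Dt) = 2√(0.055 × 23) = 2.249 m.
Argument (x−vt)/(2√(Dt)) = (19 − 20.24)/2.249 = -0.5514; ½·erfc(-0.5514) = 0.7822.
C = 270 × 0.7822 = 211 mg/L.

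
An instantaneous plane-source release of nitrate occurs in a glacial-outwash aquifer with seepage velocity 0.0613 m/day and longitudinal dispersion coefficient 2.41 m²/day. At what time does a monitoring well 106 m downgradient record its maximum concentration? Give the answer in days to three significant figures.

For the 1D instantaneous-source solution, setting ∂C/∂t = 0 at fixed x gives v²t² + 2Dt − x² = 0, so t = (√(D² + v²x²) − D)/v².
√(D² + v²x²) = √(2.41² + 0.0613² × 106²) = 6.930; v² = 0.00375769.
t = (6.930 − 2.41)/0.00375769 = 1200 days (vs. the pure-advection estimate x/v = 1730 d).

1200 days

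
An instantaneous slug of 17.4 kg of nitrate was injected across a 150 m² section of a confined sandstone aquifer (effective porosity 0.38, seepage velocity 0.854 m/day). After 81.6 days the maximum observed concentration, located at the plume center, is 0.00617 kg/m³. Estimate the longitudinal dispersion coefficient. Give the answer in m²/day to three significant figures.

2.39 m²/day

At the plume center C_max = M/(n_e·A·√(4πDt)), so D = M²/(4πt·(n_e·A·C_max)²).
n_e·A·C_max = 0.38 × 150 × 0.00617 = 0.3517 kg/m.
D = 17.4²/(4π × 81.6 × 0.3517²) = 2.39 m²/day.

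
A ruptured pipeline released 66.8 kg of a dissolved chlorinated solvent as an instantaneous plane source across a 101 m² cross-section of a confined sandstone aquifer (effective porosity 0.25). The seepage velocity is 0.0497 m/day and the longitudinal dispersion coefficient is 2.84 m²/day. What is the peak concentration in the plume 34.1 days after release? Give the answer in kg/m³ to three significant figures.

The peak of an instantaneous 1D plume sits at x = vt; there the Gaussian factor is 1 and C_max = M/(n_e·A·√(4πDt)), where n_e·A is the pore area the mass is dissolved in.
√(4πDt) = √(4π × 2.84 × 34.1) = 34.89 m, so C_max = 66.8/(0.25 × 101 × 34.89) = 0.0758 kg/m³.

0.0758 kg/m³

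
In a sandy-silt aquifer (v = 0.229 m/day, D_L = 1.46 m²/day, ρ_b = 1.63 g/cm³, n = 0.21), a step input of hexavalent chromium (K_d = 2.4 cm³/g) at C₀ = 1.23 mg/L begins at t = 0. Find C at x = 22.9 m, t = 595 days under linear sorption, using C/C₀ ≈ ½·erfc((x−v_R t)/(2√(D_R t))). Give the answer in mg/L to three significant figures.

0.0553 mg/L

Retardation factor R = 1 + ρ_b·K_d/n = 1 + 1.63 × 2.4/0.21 = 19.63.
Sorption retards both mechanisms: v_R = v/R = 0.01167 m/day, D_R = D/R = 0.07438 m²/day.
v_R·t = 0.01167 × 595 = 6.94365 m; 2√(D_R t) = 13.31 m; argument = (22.9 − 6.94365)/13.31 = 1.199.
C = C₀ × ½·erfc(1.199) = 1.23 × 0.04498 = 0.0553 mg/L.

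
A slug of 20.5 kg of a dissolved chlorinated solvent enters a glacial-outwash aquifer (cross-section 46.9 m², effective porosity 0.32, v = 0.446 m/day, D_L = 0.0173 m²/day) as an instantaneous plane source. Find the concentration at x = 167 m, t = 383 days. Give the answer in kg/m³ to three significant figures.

For an instantaneous plane source, C(x,t) = M/(n_e·A·√(4πDt)) · exp(−(x−vt)²/(4Dt)), with n_e·A the pore (flow) area.
Plume center vt = 0.446 × 383 = 170.818 m, so the well at 167 m is 3.818 m upgradient of the peak.
√(4πDt) = 9.125 m, giving peak height M/(n_e·A·√(4πDt)) = 20.5/(0.32 × 46.9 × 9.125) = 0.1497 kg/m³.
(x−vt)²/(4Dt) = (-3.818)²/(4 × 0.0173 × 383) = 0.5500; exp(−0.5500) = 0.5769.
C = 0.1497 × 0.5769 = 0.0864 kg/m³.

0.0864 kg/m³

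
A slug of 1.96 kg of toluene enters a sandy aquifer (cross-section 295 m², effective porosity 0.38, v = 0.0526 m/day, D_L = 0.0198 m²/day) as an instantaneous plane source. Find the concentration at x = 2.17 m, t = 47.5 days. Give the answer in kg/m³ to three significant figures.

0.00494 kg/m³

For an instantaneous plane source, C(x,t) = M/(n_e·A·√(4πDt)) · exp(−(x−vt)²/(4Dt)), with n_e·A the pore (flow) area.
Plume center vt = 0.0526 × 47.5 = 2.4985 m, so the well at 2.17 m is 0.3285 m upgradient of the peak.
√(4πDt) = 3.438 m, giving peak height M/(n_e·A·√(4πDt)) = 1.96/(0.38 × 295 × 3.438) = 0.005086 kg/m³.
(x−vt)²/(4Dt) = (-0.3285)²/(4 × 0.0198 × 47.5) = 0.02868; exp(−0.02868) = 0.9717.
C = 0.005086 × 0.9717 = 0.00494 kg/m³.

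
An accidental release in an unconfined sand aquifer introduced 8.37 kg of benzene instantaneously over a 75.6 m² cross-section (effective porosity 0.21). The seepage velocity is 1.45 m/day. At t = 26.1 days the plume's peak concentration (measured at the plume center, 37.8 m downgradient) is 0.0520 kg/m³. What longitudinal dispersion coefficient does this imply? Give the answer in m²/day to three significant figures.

At the plume center C_max = M/(n_e·A·√(4πDt)), so D = M²/(4πt·(n_e·A·C_max)²).
n_e·A·C_max = 0.21 × 75.6 × 0.0520 = 0.8256 kg/m.
D = 8.37²/(4π × 26.1 × 0.8256²) = 0.313 m²/day.

0.313 m²/day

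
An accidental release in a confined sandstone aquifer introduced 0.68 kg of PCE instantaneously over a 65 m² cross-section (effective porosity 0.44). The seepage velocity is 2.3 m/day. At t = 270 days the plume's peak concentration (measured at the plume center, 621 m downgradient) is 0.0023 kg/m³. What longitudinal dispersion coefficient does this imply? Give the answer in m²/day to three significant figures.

0.0315 m²/day

At the plume center C_max = M/(n_e·A·√(4πDt)), so D = M²/(4πt·(n_e·A·C_max)²).
n_e·A·C_max = 0.44 × 65 × 0.0023 = 0.06578 kg/m.
D = 0.68²/(4π × 270 × 0.06578²) = 0.0315 m²/day.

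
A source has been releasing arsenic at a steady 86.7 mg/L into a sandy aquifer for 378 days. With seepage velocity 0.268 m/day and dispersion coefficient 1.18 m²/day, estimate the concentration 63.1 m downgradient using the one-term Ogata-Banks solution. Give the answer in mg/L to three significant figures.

78.0 mg/L

For a continuous step input, C/C₀ ≈ ½·erfc((x−vt)/(2√(Dt))).
vt = 0.268 × 378 = 101.304 m and 2√(Dt) = 2√(1.18 × 378) = 42.24 m.
Argument (x−vt)/(2√(Dt)) = (63.1 − 101.304)/42.24 = -0.9045; ½·erfc(-0.9045) = 0.8996.
C = 86.7 × 0.8996 = 78.0 mg/L.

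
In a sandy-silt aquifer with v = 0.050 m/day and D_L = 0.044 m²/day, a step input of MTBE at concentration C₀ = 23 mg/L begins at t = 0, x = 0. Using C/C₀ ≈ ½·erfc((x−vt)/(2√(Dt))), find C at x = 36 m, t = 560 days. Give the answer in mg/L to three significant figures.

For a continuous step input, C/C₀ ≈ ½·erfc((x−vt)/(2√(Dt))).
vt = 0.050 × 560 = 28 m and 2√(Dt) = 2√(0.044 × 560) = 9.928 m.
Argument (x−vt)/(2√(Dt)) = (36 − 28)/9.928 = 0.8058; ½·erfc(0.8058) = 0.1272.
C = 23 × 0.1272 = 2.93 mg/L.

2.93 mg/L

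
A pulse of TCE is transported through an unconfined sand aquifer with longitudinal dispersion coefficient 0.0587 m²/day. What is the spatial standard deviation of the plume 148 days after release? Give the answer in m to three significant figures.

Dispersive spreading gives a Gaussian with σ² = 2Dt; advection only shifts the center.
σ = √(2 × 0.0587 × 148) = 4.17 m.

4.17 m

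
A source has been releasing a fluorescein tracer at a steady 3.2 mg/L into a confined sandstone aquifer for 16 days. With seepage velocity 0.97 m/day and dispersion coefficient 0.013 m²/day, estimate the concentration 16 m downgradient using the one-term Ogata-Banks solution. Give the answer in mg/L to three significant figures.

0.731 mg/L

For a continuous step input, C/C₀ ≈ ½·erfc((x−vt)/(2√(Dt))).
vt = 0.97 × 16 = 15.52 m and 2√(Dt) = 2√(0.013 × 16) = 0.9121 m.
Argument (x−vt)/(2√(Dt)) = (16 − 15.52)/0.9121 = 0.5263; ½·erfc(0.5263) = 0.2283.
C = 3.2 × 0.2283 = 0.731 mg/L.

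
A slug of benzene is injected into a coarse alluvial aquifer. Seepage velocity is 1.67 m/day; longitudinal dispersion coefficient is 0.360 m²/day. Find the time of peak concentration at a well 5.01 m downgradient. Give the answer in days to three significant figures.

2.87 days

For the 1D instantaneous-source solution, setting ∂C/∂t = 0 at fixed x gives v²t² + 2Dt − x² = 0, so t = (√(D² + v²x²) − D)/v².
√(D² + v²x²) = √(0.360² + 1.67² × 5.01²) = 8.374; v² = 2.7889.
t = (8.374 − 0.360)/2.7889 = 2.87 days (vs. the pure-advection estimate x/v = 3.00 d).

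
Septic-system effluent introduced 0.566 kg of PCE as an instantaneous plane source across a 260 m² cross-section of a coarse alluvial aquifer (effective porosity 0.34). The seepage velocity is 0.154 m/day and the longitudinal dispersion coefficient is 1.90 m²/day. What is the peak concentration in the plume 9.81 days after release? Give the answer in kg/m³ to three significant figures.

The peak of an instantaneous 1D plume sits at x = vt; there the Gaussian factor is 1 and C_max = M/(n_e·A·√(4πDt)), where n_e·A is the pore area the mass is dissolved in.
√(4πDt) = √(4π × 1.90 × 9.81) = 15.30 m, so C_max = 0.566/(0.34 × 260 × 15.30) = 0.000418 kg/m³.

0.000418 kg/m³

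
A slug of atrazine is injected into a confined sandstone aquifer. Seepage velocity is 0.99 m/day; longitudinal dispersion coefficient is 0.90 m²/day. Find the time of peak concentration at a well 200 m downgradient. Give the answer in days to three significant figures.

201 days

For the 1D instantaneous-source solution, setting ∂C/∂t = 0 at fixed x gives v²t² + 2Dt − x² = 0, so t = (√(D² + v²x²) − D)/v².
√(D² + v²x²) = √(0.90² + 0.99² × 200²) = 198.0; v² = 0.9801.
t = (198.0 − 0.90)/0.9801 = 201 days (vs. the pure-advection estimate x/v = 202 d).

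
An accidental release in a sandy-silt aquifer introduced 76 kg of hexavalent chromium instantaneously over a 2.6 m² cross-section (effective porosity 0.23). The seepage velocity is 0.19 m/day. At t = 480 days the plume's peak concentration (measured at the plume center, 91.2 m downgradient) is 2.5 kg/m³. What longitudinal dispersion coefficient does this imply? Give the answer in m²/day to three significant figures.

0.428 m²/day

At the plume center C_max = M/(n_e·A·√(4πDt)), so D = M²/(4πt·(n_e·A·C_max)²).
n_e·A·C_max = 0.23 × 2.6 × 2.5 = 1.495 kg/m.
D = 76²/(4π × 480 × 1.495²) = 0.428 m²/day.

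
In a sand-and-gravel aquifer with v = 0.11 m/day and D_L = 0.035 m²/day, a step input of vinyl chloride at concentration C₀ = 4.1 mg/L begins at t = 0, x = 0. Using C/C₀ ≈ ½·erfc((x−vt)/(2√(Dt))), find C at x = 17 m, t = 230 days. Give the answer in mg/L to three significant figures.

For a continuous step input, C/C₀ ≈ ½·erfc((x−vt)/(2√(Dt))).
vt = 0.11 × 230 = 25.3 m and 2√(Dt) = 2√(0.035 × 230) = 5.675 m.
Argument (x−vt)/(2√(Dt)) = (17 − 25.3)/5.675 = -1.463; ½·erfc(-1.463) = 0.9807.
C = 4.1 × 0.9807 = 4.02 mg/L.

4.02 mg/L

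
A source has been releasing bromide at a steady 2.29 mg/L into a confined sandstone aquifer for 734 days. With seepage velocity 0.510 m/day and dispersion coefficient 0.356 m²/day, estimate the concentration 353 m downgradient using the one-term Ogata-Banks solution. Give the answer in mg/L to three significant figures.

1.89 mg/L

For a continuous step input, C/C₀ ≈ ½·erfc((x−vt)/(2√(Dt))).
vt = 0.510 × 734 = 374.34 m and 2√(Dt) = 2√(0.356 × 734) = 32.33 m.
Argument (x−vt)/(2√(Dt)) = (353 − 374.34)/32.33 = -0.6601; ½·erfc(-0.6601) = 0.8247.
C = 2.29 × 0.8247 = 1.89 mg/L.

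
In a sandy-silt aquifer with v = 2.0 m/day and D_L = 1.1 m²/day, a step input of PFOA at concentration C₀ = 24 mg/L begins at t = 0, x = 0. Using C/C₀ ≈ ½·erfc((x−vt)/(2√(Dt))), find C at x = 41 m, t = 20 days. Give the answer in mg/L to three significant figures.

10.6 mg/L

For a continuous step input, C/C₀ ≈ ½·erfc((x−vt)/(2√(Dt))).
vt = 2.0 × 20 = 40 m and 2√(Dt) = 2√(1.1 × 20) = 9.381 m.
Argument (x−vt)/(2√(Dt)) = (41 − 40)/9.381 = 0.1066; ½·erfc(0.1066) = 0.4401.
C = 24 × 0.4401 = 10.6 mg/L.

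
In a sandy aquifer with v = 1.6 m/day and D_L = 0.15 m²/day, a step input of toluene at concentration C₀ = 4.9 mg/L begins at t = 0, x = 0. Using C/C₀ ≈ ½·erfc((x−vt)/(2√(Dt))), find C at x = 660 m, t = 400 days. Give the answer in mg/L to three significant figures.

0.166 mg/L

For a continuous step input, C/C₀ ≈ ½·erfc((x−vt)/(2√(Dt))).
vt = 1.6 × 400 = 640 m and 2√(Dt) = 2√(0.15 × 400) = 15.49 m.
Argument (x−vt)/(2√(Dt)) = (660 − 640)/15.49 = 1.291; ½·erfc(1.291) = 0.03394.
C = 4.9 × 0.03394 = 0.166 mg/L.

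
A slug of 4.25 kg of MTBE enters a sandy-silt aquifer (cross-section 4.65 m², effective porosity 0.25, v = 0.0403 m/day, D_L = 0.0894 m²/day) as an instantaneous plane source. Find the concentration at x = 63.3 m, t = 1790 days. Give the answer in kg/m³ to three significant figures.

For an instantaneous plane source, C(x,t) = M/(n_e·A·√(4πDt)) · exp(−(x−vt)²/(4Dt)), with n_e·A the pore (flow) area.
Plume center vt = 0.0403 × 1790 = 72.137 m, so the well at 63.3 m is 8.837 m upgradient of the peak.
√(4πDt) = 44.84 m, giving peak height M/(n_e·A·√(4πDt)) = 4.25/(0.25 × 4.65 × 44.84) = 0.08153 kg/m³.
(x−vt)²/(4Dt) = (-8.837)²/(4 × 0.0894 × 1790) = 0.1220; exp(−0.1220) = 0.8851.
C = 0.08153 × 0.8851 = 0.0722 kg/m³.

0.0722 kg/m³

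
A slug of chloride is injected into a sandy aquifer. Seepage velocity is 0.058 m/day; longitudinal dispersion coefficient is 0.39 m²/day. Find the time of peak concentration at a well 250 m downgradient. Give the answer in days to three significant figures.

For the 1D instantaneous-source solution, setting ∂C/∂t = 0 at fixed x gives v²t² + 2Dt − x² = 0, so t = (√(D² + v²x²) − D)/v².
√(D² + v²x²) = √(0.39² + 0.058² × 250²) = 14.51; v² = 0.003364.
t = (14.51 − 0.39)/0.003364 = 4200 days (vs. the pure-advection estimate x/v = 4310 d).

4200 days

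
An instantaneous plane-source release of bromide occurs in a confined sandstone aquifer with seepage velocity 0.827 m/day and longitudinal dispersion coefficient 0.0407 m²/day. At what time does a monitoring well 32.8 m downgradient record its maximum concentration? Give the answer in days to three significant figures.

39.6 days

For the 1D instantaneous-source solution, setting ∂C/∂t = 0 at fixed x gives v²t² + 2Dt − x² = 0, so t = (√(D² + v²x²) − D)/v².
√(D² + v²x²) = √(0.0407² + 0.827² × 32.8²) = 27.13; v² = 0.683929.
t = (27.13 − 0.0407)/0.683929 = 39.6 days (vs. the pure-advection estimate x/v = 39.7 d).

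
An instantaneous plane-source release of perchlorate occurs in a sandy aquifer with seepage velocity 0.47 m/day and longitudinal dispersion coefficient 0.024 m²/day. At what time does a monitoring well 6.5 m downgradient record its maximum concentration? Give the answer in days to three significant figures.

For the 1D instantaneous-source solution, setting ∂C/∂t = 0 at fixed x gives v²t² + 2Dt − x² = 0, so t = (√(D² + v²x²) − D)/v².
√(D² + v²x²) = √(0.024² + 0.47² × 6.5²) = 3.055; v² = 0.2209.
t = (3.055 − 0.024)/0.2209 = 13.7 days (vs. the pure-advection estimate x/v = 13.8 d).

13.7 days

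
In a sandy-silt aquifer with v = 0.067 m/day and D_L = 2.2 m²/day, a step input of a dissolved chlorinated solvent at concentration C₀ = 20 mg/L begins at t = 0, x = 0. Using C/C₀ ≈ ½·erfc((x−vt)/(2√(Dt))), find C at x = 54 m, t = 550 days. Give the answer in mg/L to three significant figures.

For a continuous step input, C/C₀ ≈ ½·erfc((x−vt)/(2√(Dt))).
vt = 0.067 × 550 = 36.85 m and 2√(Dt) = 2√(2.2 × 550) = 69.57 m.
Argument (x−vt)/(2√(Dt)) = (54 − 36.85)/69.57 = 0.2465; ½·erfc(0.2465) = 0.3637.
C = 20 × 0.3637 = 7.27 mg/L.

7.27 mg/L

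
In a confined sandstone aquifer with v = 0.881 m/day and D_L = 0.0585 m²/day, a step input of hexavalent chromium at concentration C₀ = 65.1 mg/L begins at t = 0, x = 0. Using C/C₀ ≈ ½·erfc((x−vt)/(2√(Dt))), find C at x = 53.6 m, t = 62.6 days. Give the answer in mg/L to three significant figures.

46.7 mg/L

For a continuous step input, C/C₀ ≈ ½·erfc((x−vt)/(2√(Dt))).
vt = 0.881 × 62.6 = 55.1506 m and 2√(Dt) = 2√(0.0585 × 62.6) = 3.827 m.
Argument (x−vt)/(2√(Dt)) = (53.6 − 55.1506)/3.827 = -0.4052; ½·erfc(-0.4052) = 0.7167.
C = 65.1 × 0.7167 = 46.7 mg/L.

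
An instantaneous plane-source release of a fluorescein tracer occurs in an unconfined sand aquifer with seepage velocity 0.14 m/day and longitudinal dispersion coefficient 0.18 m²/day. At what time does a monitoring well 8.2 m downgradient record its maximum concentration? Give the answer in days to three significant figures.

For the 1D instantaneous-source solution, setting ∂C/∂t = 0 at fixed x gives v²t² + 2Dt − x² = 0, so t = (√(D² + v²x²) − D)/v².
√(D² + v²x²) = √(0.18² + 0.14² × 8.2²) = 1.162; v² = 0.0196.
t = (1.162 − 0.18)/0.0196 = 50.1 days (vs. the pure-advection estimate x/v = 58.6 d).

50.1 days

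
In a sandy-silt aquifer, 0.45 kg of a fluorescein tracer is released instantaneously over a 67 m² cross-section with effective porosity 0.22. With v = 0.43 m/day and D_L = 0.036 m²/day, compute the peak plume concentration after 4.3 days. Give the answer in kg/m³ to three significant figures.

The peak of an instantaneous 1D plume sits at x = vt; there the Gaussian factor is 1 and C_max = M/(n_e·A·√(4πDt)), where n_e·A is the pore area the mass is dissolved in.
√(4πDt) = √(4π × 0.036 × 4.3) = 1.395 m, so C_max = 0.45/(0.22 × 67 × 1.395) = 0.0219 kg/m³.

0.0219 kg/m³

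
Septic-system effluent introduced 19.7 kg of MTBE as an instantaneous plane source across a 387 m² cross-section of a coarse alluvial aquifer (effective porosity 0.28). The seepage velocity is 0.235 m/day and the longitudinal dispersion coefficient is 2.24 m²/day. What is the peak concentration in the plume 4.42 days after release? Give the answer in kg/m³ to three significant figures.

The peak of an instantaneous 1D plume sits at x = vt; there the Gaussian factor is 1 and C_max = M/(n_e·A·√(4πDt)), where n_e·A is the pore area the mass is dissolved in.
√(4πDt) = √(4π × 2.24 × 4.42) = 11.15 m, so C_max = 19.7/(0.28 × 387 × 11.15) = 0.0163 kg/m³.

0.0163 kg/m³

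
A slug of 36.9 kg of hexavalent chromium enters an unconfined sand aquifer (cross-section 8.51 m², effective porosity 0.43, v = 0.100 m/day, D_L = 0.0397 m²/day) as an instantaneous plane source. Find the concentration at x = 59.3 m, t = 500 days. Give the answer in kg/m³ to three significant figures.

0.215 kg/m³

For an instantaneous plane source, C(x,t) = M/(n_e·A·√(4πDt)) · exp(−(x−vt)²/(4Dt)), with n_e·A the pore (flow) area.
Plume center vt = 0.100 × 500 = 50 m, so the well at 59.3 m is 9.3 m downgradient of the peak.
√(4πDt) = 15.79 m, giving peak height M/(n_e·A·√(4πDt)) = 36.9/(0.43 × 8.51 × 15.79) = 0.6386 kg/m³.
(x−vt)²/(4Dt) = (9.3)²/(4 × 0.0397 × 500) = 1.089; exp(−1.089) = 0.3366.
C = 0.6386 × 0.3366 = 0.215 kg/m³.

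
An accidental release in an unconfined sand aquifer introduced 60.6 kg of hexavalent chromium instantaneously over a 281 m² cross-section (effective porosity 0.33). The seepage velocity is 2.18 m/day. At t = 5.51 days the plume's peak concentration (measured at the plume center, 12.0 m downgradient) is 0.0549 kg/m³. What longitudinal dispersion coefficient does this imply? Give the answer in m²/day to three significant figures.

At the plume center C_max = M/(n_e·A·√(4πDt)), so D = M²/(4πt·(n_e·A·C_max)²).
n_e·A·C_max = 0.33 × 281 × 0.0549 = 5.091 kg/m.
D = 60.6²/(4π × 5.51 × 5.091²) = 2.05 m²/day.

2.05 m²/day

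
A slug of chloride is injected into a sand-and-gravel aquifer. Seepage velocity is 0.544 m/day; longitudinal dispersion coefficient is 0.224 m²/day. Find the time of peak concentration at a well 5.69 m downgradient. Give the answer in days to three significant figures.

For the 1D instantaneous-source solution, setting ∂C/∂t = 0 at fixed x gives v²t² + 2Dt − x² = 0, so t = (√(D² + v²x²) − D)/v².
√(D² + v²x²) = √(0.224² + 0.544² × 5.69²) = 3.103; v² = 0.295936.
t = (3.103 − 0.224)/0.295936 = 9.73 days (vs. the pure-advection estimate x/v = 10.5 d).

9.73 days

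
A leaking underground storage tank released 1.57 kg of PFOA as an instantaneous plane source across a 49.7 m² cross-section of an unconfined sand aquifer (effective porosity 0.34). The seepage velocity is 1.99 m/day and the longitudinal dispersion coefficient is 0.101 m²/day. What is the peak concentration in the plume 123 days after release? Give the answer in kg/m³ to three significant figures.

The peak of an instantaneous 1D plume sits at x = vt; there the Gaussian factor is 1 and C_max = M/(n_e·A·√(4πDt)), where n_e·A is the pore area the mass is dissolved in.
√(4πDt) = √(4π × 0.101 × 123) = 12.49 m, so C_max = 1.57/(0.34 × 49.7 × 12.49) = 0.00744 kg/m³.

0.00744 kg/m³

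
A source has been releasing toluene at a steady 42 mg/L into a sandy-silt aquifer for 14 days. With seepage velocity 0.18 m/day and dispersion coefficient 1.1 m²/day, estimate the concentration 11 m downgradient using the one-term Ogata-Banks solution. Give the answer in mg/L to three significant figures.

2.66 mg/L

For a continuous step input, C/C₀ ≈ ½·erfc((x−vt)/(2√(Dt))).
vt = 0.18 × 14 = 2.52 m and 2√(Dt) = 2√(1.1 × 14) = 7.849 m.
Argument (x−vt)/(2√(Dt)) = (11 − 2.52)/7.849 = 1.080; ½·erfc(1.080) = 0.06334.
C = 42 × 0.06334 = 2.66 mg/L.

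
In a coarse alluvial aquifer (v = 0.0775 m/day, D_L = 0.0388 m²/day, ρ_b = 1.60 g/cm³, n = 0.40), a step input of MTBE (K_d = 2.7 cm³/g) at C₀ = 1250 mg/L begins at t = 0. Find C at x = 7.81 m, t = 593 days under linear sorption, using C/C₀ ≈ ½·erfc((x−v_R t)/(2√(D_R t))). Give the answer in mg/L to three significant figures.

Retardation factor R = 1 + ρ_b·K_d/n = 1 + 1.60 × 2.7/0.40 = 11.80.
Sorption retards both mechanisms: v_R = v/R = 0.006568 m/day, D_R = D/R = 0.003288 m²/day.
v_R·t = 0.006568 × 593 = 3.894824 m; 2√(D_R t) = 2.793 m; argument = (7.81 − 3.894824)/2.793 = 1.402.
C = C₀ × ½·erfc(1.402) = 1250 × 0.02370 = 29.6 mg/L.

29.6 mg/L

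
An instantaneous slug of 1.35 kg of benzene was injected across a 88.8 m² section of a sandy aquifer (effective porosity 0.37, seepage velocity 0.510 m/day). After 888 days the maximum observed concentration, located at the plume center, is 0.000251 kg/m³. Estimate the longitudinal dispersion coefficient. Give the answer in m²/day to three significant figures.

At the plume center C_max = M/(n_e·A·√(4πDt)), so D = M²/(4πt·(n_e·A·C_max)²).
n_e·A·C_max = 0.37 × 88.8 × 0.000251 = 0.008247 kg/m.
D = 1.35²/(4π × 888 × 0.008247²) = 2.40 m²/day.

2.40 m²/day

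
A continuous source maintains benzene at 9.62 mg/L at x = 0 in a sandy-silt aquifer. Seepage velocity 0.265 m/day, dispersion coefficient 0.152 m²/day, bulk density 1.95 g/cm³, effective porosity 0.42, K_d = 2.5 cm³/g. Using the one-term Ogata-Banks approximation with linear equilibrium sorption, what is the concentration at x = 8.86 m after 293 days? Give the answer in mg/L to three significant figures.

Retardation factor R = 1 + ρ_b·K_d/n = 1 + 1.95 × 2.5/0.42 = 12.61.
Sorption retards both mechanisms: v_R = v/R = 0.02102 m/day, D_R = D/R = 0.01205 m²/day.
v_R·t = 0.02102 × 293 = 6.15886 m; 2√(D_R t) = 3.758 m; argument = (8.86 − 6.15886)/3.758 = 0.7188.
C = C₀ × ½·erfc(0.7188) = 9.62 × 0.1547 = 1.49 mg/L.

1.49 mg/L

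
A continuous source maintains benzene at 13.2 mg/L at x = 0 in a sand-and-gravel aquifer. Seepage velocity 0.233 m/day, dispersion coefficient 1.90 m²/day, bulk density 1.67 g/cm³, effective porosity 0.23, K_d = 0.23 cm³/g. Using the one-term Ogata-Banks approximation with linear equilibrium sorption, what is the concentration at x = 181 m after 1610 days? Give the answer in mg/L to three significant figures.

2.62 mg/L

Retardation factor R = 1 + ρ_b·K_d/n = 1 + 1.67 × 0.23/0.23 = 2.670.
Sorption retards both mechanisms: v_R = v/R = 0.08727 m/day, D_R = D/R = 0.7116 m²/day.
v_R·t = 0.08727 × 1610 = 140.5047 m; 2√(D_R t) = 67.70 m; argument = (181 − 140.5047)/67.70 = 0.5982.
C = C₀ × ½·erfc(0.5982) = 13.2 × 0.1988 = 2.62 mg/L.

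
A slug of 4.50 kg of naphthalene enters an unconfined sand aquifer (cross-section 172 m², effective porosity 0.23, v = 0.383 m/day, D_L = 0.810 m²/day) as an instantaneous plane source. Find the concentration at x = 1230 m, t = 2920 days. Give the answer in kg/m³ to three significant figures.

For an instantaneous plane source, C(x,t) = M/(n_e·A·√(4πDt)) · exp(−(x−vt)²/(4Dt)), with n_e·A the pore (flow) area.
Plume center vt = 0.383 × 2920 = 1118.36 m, so the well at 1230 m is 111.64 m downgradient of the peak.
√(4πDt) = 172.4 m, giving peak height M/(n_e·A·√(4πDt)) = 4.50/(0.23 × 172 × 172.4) = 0.0006598 kg/m³.
(x−vt)²/(4Dt) = (111.64)²/(4 × 0.810 × 2920) = 1.317; exp(−1.317) = 0.2679.
C = 0.0006598 × 0.2679 = 0.000177 kg/m³.

0.000177 kg/m³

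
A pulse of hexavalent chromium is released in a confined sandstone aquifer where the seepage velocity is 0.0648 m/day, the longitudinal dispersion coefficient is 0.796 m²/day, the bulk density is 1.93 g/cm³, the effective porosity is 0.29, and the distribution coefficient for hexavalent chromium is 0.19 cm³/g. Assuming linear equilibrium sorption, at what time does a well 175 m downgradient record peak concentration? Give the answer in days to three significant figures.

5700 days

Retardation factor R = 1 + ρ_b·K_d/n = 1 + 1.93 × 0.19/0.29 = 2.264.
Sorption retards both mechanisms: v_R = v/R = 0.02862 m/day, D_R = D/R = 0.3516 m²/day.
Peak time from v_R²t² + 2D_R t − x² = 0: t = (√(D_R² + v_R²x²) − D_R)/v_R².
√(D_R² + v_R²x²) = √(0.3516² + 0.02862² × 175²) = 5.021; v_R² = 0.0008191.
t = (5.021 − 0.3516)/0.0008191 = 5700 days.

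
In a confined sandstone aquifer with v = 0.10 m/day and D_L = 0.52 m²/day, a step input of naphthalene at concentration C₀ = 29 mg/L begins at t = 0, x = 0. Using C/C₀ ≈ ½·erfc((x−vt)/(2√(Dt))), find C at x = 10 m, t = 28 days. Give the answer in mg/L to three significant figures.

For a continuous step input, C/C₀ ≈ ½·erfc((x−vt)/(2√(Dt))).
vt = 0.10 × 28 = 2.8 m and 2√(Dt) = 2√(0.52 × 28) = 7.632 m.
Argument (x−vt)/(2√(Dt)) = (10 − 2.8)/7.632 = 0.9434; ½·erfc(0.9434) = 0.09107.
C = 29 × 0.09107 = 2.64 mg/L.

2.64 mg/L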